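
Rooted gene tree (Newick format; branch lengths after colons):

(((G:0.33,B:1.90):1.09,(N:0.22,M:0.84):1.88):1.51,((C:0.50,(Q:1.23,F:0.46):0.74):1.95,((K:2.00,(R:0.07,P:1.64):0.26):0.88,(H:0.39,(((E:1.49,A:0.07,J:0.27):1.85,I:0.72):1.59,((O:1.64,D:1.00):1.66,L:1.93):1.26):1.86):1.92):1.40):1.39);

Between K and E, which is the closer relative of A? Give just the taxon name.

E

The MRCA of A and E subtends (E,A,J) (3 taxa).
The MRCA of A and K subtends ((K,(R,P)),(H,(((E,A,J),I),((O,D),L)))) (11 taxa).
The first is nested inside the second, so A shares a more recent common ancestor with E.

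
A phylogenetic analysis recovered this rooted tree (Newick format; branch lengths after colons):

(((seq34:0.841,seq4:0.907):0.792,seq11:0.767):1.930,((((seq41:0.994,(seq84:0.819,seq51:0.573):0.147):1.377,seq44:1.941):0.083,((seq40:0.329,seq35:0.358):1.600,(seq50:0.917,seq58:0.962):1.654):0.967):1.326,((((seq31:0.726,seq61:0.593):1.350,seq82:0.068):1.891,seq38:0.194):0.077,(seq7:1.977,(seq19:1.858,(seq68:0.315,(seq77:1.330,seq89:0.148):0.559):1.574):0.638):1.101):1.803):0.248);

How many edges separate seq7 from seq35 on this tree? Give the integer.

The MRCA of seq7 and seq35 is the node subtending ((((seq41,(seq84,seq51)),seq44),((seq40,seq35),(seq50,seq58))),((((seq31,seq61),seq82),seq38),(seq7,(seq19,(seq68,(seq77,seq89)))))).
From seq7 up to that node: 3 branches. From seq35 up to the same node: 4 branches. Total: 3 + 4 = 7.

7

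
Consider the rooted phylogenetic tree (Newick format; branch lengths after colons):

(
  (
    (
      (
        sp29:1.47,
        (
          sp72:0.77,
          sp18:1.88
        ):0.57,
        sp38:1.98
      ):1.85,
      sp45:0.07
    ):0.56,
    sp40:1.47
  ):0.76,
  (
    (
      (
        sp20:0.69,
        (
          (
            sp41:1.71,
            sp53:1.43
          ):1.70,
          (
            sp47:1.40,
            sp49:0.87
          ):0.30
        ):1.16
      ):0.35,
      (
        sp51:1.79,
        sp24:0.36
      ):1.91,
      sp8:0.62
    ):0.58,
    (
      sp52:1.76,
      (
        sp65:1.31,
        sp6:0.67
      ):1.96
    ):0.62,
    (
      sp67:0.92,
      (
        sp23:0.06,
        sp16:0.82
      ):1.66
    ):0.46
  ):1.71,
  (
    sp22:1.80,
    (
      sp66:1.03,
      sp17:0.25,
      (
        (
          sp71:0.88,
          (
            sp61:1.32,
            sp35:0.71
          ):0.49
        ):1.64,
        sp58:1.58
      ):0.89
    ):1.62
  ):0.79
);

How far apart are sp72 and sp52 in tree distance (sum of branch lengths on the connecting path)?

8.60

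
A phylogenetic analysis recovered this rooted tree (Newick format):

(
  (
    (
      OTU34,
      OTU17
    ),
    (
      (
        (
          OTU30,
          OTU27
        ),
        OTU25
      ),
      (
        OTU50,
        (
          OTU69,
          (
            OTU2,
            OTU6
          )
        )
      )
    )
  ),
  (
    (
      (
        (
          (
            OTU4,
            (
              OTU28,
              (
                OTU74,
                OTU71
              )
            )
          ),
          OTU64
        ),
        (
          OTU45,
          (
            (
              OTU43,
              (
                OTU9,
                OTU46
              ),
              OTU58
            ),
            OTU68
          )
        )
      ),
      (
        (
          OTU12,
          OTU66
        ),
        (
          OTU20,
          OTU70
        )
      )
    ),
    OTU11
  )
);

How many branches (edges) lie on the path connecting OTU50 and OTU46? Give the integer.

The MRCA of OTU50 and OTU46 is the root of the tree.
From OTU50 up to that node: 4 branches. From OTU46 up to the same node: 8 branches. Total: 4 + 8 = 12.

12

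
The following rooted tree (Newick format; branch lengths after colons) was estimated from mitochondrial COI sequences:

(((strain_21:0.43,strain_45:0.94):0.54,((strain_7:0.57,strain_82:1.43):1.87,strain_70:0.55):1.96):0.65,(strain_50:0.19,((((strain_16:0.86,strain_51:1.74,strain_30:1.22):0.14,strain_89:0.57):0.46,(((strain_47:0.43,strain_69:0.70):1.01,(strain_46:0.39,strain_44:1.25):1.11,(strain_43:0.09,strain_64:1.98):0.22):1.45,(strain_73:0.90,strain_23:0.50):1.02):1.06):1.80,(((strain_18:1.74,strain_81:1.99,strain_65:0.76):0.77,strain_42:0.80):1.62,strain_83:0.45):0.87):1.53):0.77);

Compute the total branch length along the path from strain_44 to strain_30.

6.69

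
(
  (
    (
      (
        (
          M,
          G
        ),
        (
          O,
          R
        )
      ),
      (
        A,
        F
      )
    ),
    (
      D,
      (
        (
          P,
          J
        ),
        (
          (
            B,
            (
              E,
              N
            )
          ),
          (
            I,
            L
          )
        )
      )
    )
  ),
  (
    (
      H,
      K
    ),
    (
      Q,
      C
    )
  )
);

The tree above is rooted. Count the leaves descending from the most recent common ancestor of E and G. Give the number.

14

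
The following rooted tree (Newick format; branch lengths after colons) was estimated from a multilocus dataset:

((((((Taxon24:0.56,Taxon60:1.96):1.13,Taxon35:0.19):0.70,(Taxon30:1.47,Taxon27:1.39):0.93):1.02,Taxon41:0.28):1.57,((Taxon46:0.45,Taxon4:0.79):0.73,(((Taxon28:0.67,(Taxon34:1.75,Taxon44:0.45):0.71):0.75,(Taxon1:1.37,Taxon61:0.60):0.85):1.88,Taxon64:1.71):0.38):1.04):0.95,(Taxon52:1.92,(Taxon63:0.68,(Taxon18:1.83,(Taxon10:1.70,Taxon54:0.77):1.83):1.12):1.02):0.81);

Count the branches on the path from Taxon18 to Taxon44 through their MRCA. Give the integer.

11

The MRCA of Taxon18 and Taxon44 is the root of the tree.
From Taxon18 up to that node: 4 branches. From Taxon44 up to the same node: 7 branches. Total: 4 + 7 = 11.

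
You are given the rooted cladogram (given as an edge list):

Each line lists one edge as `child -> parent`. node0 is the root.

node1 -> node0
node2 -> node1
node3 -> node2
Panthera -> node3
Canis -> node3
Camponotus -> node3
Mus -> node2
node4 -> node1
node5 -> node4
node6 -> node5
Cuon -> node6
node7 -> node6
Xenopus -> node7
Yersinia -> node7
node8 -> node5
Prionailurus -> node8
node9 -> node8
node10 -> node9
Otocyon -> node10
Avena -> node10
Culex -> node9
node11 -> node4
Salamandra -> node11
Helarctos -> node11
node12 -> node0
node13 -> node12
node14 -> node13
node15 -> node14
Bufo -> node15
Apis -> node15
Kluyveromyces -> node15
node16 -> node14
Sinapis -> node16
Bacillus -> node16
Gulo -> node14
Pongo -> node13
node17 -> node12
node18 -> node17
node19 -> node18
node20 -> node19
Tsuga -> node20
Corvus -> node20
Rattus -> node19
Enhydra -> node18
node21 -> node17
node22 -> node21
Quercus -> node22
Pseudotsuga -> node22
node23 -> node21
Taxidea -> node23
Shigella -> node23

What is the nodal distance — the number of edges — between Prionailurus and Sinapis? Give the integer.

The MRCA of Prionailurus and Sinapis is the root of the tree.
From Prionailurus up to that node: 5 branches. From Sinapis up to the same node: 5 branches. Total: 5 + 5 = 10.

10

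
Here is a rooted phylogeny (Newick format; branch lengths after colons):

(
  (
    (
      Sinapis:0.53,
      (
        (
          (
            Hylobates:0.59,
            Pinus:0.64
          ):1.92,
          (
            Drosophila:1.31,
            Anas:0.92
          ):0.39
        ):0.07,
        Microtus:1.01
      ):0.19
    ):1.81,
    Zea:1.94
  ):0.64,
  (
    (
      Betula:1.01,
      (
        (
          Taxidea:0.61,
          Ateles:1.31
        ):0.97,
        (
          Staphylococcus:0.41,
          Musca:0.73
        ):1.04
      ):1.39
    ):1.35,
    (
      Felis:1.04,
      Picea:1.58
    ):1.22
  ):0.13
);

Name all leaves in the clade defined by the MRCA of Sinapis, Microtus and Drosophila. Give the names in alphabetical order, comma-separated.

Anas, Drosophila, Hylobates, Microtus, Pinus, Sinapis

Tracing Sinapis: it sits inside (Sinapis,(((Hylobates,Pinus),(Drosophila,Anas)),Microtus)).
Tracing Microtus: it sits inside (((Hylobates,Pinus),(Drosophila,Anas)),Microtus).
Tracing Drosophila: it sits inside (Drosophila,Anas).
The smallest clade enclosing all 3 is (Sinapis,(((Hylobates,Pinus),(Drosophila,Anas)),Microtus)); the answer is its 6 terminal taxa in alphabetical order.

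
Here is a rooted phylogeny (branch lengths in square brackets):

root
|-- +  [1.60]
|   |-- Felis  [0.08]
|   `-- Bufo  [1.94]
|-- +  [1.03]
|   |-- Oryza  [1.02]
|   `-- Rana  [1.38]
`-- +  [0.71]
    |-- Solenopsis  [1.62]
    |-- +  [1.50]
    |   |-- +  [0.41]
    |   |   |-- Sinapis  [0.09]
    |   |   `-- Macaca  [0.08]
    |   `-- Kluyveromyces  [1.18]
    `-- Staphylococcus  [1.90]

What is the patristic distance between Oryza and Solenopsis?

The path runs Oryza → … → MRCA → … → Solenopsis; the MRCA is the root of the tree.
Branch lengths along that path: 1.02 + 1.03 + 0.71 + 1.62 = 4.38.

4.38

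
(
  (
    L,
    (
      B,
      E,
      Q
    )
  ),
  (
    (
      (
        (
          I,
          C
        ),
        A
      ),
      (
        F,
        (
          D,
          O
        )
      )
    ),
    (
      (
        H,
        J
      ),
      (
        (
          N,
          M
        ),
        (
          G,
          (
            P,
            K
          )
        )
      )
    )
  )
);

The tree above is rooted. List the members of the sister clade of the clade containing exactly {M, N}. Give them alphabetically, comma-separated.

G, K, P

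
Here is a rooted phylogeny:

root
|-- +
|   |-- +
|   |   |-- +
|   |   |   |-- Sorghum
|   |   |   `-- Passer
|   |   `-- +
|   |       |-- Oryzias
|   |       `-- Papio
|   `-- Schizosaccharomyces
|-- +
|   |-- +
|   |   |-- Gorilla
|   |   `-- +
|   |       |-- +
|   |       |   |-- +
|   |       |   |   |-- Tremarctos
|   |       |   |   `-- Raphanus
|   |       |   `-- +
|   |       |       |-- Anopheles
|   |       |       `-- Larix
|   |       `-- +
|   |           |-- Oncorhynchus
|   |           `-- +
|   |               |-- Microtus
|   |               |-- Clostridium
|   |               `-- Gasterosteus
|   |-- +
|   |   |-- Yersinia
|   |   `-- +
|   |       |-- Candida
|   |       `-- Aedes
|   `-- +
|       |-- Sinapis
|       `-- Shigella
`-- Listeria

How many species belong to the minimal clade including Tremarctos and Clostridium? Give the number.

The MRCA of Tremarctos and Clostridium is the node subtending (((Tremarctos,Raphanus),(Anopheles,Larix)),(Oncorhynchus,(Microtus,Clostridium,Gasterosteus))).
That clade contains 8 terminal taxa: Anopheles, Clostridium, Gasterosteus, Larix, Microtus, Oncorhynchus, Raphanus, Tremarctos.

8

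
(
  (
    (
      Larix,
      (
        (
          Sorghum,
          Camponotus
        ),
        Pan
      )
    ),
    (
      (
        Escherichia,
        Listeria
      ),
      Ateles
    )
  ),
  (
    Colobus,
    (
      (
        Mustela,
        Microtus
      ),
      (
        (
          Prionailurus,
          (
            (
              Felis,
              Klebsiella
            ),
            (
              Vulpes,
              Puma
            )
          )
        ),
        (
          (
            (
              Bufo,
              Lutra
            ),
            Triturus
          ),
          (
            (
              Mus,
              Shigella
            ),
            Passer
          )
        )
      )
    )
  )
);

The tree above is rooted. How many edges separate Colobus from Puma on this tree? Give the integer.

7

The MRCA of Colobus and Puma is the node subtending (Colobus,((Mustela,Microtus),((Prionailurus,((Felis,Klebsiella),(Vulpes,Puma))),(((Bufo,Lutra),Triturus),((Mus,Shigella),Passer))))).
From Colobus up to that node: 1 branch. From Puma up to the same node: 6 branches. Total: 1 + 6 = 7.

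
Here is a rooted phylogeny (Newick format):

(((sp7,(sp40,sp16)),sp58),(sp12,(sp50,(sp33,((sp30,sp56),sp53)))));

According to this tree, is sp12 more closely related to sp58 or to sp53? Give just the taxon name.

sp53

The MRCA of sp12 and sp53 subtends (sp12,(sp50,(sp33,((sp30,sp56),sp53)))) (6 taxa).
The MRCA of sp12 and sp58 is the root, subtending the entire tree (10 taxa).
The first is nested inside the second, so sp12 shares a more recent common ancestor with sp53.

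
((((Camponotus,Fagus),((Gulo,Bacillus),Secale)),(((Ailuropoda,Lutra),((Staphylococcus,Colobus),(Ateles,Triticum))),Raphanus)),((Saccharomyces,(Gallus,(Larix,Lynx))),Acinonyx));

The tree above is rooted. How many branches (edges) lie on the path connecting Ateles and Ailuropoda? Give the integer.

5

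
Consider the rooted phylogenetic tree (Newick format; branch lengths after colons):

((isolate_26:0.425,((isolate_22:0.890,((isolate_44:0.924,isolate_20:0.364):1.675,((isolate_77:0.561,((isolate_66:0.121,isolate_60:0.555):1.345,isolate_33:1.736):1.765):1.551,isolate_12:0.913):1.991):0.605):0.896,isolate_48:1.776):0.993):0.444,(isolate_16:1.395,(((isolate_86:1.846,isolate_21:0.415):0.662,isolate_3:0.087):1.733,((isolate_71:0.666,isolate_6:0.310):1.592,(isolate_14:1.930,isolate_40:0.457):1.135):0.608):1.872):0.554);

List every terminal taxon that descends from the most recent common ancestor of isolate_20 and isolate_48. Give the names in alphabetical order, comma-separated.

isolate_12, isolate_20, isolate_22, isolate_33, isolate_44, isolate_48, isolate_60, isolate_66, isolate_77

Tracing isolate_20: it sits inside (isolate_44,isolate_20).
Tracing isolate_48: it sits inside ((isolate_22,((isolate_44,isolate_20),((isolate_77,((isolate_66,isolate_60),isolate_33)),isolate_12))),isolate_48).
The smallest clade enclosing both is ((isolate_22,((isolate_44,isolate_20),((isolate_77,((isolate_66,isolate_60),isolate_33)),isolate_12))),isolate_48); the answer is its 9 terminal taxa in alphabetical order.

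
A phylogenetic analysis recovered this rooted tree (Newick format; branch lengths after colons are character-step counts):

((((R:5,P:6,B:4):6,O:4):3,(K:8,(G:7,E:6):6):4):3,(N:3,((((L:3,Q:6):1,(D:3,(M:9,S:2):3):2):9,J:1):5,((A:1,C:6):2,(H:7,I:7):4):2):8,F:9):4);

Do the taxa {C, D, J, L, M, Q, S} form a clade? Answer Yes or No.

No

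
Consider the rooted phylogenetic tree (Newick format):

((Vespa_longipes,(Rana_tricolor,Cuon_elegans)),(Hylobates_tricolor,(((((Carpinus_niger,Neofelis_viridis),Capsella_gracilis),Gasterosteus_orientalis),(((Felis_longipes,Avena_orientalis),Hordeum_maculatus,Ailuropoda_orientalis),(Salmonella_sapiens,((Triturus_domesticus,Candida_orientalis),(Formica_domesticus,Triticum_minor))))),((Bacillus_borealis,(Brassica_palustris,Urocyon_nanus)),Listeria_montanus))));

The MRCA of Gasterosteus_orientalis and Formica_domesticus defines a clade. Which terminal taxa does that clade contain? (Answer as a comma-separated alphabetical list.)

Tracing Gasterosteus_orientalis: it sits inside (((Carpinus_niger,Neofelis_viridis),Capsella_gracilis),Gasterosteus_orientalis).
Tracing Formica_domesticus: it sits inside (Formica_domesticus,Triticum_minor).
The smallest clade enclosing both is ((((Carpinus_niger,Neofelis_viridis),Capsella_gracilis),Gasterosteus_orientalis),(((Felis_longipes,Avena_orientalis),Hordeum_maculatus,Ailuropoda_orientalis),(Salmonella_sapiens,((Triturus_domesticus,Candida_orientalis),(Formica_domesticus,Triticum_minor))))); the answer is its 13 terminal taxa in alphabetical order.

Ailuropoda_orientalis, Avena_orientalis, Candida_orientalis, Capsella_gracilis, Carpinus_niger, Felis_longipes, Formica_domesticus, Gasterosteus_orientalis, Hordeum_maculatus, Neofelis_viridis, Salmonella_sapiens, Triticum_minor, Triturus_domesticus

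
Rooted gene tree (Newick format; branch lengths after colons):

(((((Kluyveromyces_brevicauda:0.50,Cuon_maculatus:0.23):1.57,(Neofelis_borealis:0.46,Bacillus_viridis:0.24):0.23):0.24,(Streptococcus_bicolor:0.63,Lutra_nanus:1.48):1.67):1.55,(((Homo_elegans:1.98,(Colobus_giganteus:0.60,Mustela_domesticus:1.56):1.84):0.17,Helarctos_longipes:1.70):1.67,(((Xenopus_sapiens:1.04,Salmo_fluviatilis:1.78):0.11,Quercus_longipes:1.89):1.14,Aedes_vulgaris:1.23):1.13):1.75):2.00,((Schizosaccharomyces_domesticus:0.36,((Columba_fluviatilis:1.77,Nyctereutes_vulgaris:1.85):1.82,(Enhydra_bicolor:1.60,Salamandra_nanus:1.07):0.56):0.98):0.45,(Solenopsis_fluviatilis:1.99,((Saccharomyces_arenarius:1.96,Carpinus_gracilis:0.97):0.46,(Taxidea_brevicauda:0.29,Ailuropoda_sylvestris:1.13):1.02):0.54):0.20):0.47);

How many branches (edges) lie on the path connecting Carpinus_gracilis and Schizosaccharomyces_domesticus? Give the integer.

6

The MRCA of Carpinus_gracilis and Schizosaccharomyces_domesticus is the node subtending ((Schizosaccharomyces_domesticus,((Columba_fluviatilis,Nyctereutes_vulgaris),(Enhydra_bicolor,Salamandra_nanus))),(Solenopsis_fluviatilis,((Saccharomyces_arenarius,Carpinus_gracilis),(Taxidea_brevicauda,Ailuropoda_sylvestris)))).
From Carpinus_gracilis up to that node: 4 branches. From Schizosaccharomyces_domesticus up to the same node: 2 branches. Total: 4 + 2 = 6.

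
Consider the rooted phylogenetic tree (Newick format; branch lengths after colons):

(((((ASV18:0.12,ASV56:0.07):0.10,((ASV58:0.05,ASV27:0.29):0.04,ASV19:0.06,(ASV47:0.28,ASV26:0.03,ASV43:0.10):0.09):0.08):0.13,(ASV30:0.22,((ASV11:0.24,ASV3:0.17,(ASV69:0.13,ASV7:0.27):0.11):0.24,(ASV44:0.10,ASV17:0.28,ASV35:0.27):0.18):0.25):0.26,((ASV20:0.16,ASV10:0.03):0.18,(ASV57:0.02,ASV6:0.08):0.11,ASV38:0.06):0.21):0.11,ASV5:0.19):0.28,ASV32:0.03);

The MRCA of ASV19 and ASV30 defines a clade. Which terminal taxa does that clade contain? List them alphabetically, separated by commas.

Tracing ASV19: it sits inside ((ASV58,ASV27),ASV19,(ASV47,ASV26,ASV43)).
Tracing ASV30: it sits inside (ASV30,((ASV11,ASV3,(ASV69,ASV7)),(ASV44,ASV17,ASV35))).
The smallest clade enclosing both is (((ASV18,ASV56),((ASV58,ASV27),ASV19,(ASV47,ASV26,ASV43))),(ASV30,((ASV11,ASV3,(ASV69,ASV7)),(ASV44,ASV17,ASV35))),((ASV20,ASV10),(ASV57,ASV6),ASV38)); the answer is its 21 terminal taxa in alphabetical order.

ASV10, ASV11, ASV17, ASV18, ASV19, ASV20, ASV26, ASV27, ASV3, ASV30, ASV35, ASV38, ASV43, ASV44, ASV47, ASV56, ASV57, ASV58, ASV6, ASV69, ASV7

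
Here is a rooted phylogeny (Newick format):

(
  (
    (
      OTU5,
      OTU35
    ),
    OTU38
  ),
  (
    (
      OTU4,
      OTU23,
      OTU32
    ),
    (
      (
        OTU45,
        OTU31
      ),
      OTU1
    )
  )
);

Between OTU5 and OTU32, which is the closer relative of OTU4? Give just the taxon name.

The MRCA of OTU4 and OTU32 subtends (OTU4,OTU23,OTU32) (3 taxa).
The MRCA of OTU4 and OTU5 is the root, subtending the entire tree (9 taxa).
The first is nested inside the second, so OTU4 shares a more recent common ancestor with OTU32.

OTU32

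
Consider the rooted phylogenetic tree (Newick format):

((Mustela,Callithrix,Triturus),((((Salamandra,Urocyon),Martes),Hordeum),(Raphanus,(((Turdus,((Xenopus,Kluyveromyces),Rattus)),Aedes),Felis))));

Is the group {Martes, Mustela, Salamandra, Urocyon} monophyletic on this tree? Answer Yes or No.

The MRCA of the listed taxa is the root, so the smallest clade containing them is the whole tree.
That clade also contains Aedes, Callithrix, Felis, Hordeum, Kluyveromyces, Raphanus, Rattus, Triturus, Turdus, Xenopus, which are not in the proposed group, so the group is not monophyletic.

No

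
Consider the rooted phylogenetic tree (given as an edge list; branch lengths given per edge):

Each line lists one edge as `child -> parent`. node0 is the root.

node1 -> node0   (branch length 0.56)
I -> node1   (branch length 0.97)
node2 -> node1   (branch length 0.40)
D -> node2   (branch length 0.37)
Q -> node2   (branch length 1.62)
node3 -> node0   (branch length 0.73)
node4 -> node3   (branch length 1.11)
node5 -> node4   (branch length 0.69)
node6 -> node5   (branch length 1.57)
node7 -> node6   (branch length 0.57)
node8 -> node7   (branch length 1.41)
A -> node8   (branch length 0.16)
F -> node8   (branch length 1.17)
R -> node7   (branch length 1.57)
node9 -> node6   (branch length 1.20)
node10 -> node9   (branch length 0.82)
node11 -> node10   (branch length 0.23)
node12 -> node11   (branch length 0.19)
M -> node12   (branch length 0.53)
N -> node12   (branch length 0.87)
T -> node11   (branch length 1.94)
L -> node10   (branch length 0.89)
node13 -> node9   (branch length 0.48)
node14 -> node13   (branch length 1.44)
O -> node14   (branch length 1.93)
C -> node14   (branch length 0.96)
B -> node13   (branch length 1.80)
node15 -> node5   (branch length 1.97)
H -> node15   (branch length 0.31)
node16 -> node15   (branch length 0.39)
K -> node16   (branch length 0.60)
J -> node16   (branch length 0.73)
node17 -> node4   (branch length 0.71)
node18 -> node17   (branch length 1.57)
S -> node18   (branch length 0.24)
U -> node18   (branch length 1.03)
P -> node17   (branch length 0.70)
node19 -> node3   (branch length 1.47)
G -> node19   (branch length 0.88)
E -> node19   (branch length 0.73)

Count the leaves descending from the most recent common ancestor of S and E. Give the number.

18

The MRCA of S and E is the node subtending ((((((A,F),R),((((M,N),T),L),((O,C),B))),(H,(K,J))),((S,U),P)),(G,E)).
That clade contains 18 terminal taxa: A, B, C, E, F, G, H, J, K, L, M, N, O, P, R, S, T, U.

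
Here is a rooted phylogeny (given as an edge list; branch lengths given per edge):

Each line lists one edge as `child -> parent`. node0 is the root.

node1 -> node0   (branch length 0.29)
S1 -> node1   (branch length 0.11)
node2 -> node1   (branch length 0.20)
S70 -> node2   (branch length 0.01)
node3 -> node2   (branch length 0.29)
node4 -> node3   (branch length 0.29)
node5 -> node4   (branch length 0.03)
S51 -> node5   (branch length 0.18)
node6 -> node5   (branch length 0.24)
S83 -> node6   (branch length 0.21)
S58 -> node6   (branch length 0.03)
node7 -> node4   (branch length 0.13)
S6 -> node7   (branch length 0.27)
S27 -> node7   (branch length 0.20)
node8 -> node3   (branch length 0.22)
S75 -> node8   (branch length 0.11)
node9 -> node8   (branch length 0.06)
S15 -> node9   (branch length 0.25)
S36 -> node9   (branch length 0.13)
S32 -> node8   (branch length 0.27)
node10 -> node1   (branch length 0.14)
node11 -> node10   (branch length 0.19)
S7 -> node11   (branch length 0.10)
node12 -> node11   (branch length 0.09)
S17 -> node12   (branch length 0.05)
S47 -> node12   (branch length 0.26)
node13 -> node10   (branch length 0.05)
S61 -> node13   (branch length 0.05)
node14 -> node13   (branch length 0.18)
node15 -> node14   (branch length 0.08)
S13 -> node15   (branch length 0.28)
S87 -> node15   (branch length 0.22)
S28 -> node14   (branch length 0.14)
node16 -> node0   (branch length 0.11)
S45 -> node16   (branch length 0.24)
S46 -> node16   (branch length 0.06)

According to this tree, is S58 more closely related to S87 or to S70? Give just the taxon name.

The MRCA of S58 and S70 subtends (S70,(((S51,(S83,S58)),(S6,S27)),(S75,(S15,S36),S32))) (10 taxa).
The MRCA of S58 and S87 subtends (S1,(S70,(((S51,(S83,S58)),(S6,S27)),(S75,(S15,S36),S32))),((S7,(S17,S47)),(S61,((S13,S87),S28)))) (18 taxa).
The first is nested inside the second, so S58 shares a more recent common ancestor with S70.

S70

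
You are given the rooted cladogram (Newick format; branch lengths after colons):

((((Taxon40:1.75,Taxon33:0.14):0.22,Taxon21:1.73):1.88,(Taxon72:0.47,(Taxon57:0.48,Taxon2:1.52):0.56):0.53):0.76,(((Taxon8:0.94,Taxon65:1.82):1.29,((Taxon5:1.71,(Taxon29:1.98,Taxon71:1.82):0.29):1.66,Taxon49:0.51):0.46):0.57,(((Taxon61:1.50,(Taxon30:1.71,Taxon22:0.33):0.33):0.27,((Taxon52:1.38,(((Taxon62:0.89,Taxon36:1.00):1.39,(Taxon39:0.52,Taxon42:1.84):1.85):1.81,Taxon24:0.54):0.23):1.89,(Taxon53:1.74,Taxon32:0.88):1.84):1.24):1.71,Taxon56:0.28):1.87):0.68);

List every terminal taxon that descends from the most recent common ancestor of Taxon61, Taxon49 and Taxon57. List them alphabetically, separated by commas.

Taxon2, Taxon21, Taxon22, Taxon24, Taxon29, Taxon30, Taxon32, Taxon33, Taxon36, Taxon39, Taxon40, Taxon42, Taxon49, Taxon5, Taxon52, Taxon53, Taxon56, Taxon57, Taxon61, Taxon62, Taxon65, Taxon71, Taxon72, Taxon8

Tracing Taxon61: it sits inside (Taxon61,(Taxon30,Taxon22)).
Tracing Taxon49: it sits inside ((Taxon5,(Taxon29,Taxon71)),Taxon49).
Tracing Taxon57: it sits inside (Taxon57,Taxon2).
The smallest clade enclosing all 3 is the whole tree (their MRCA is the root), so the answer is all 24 tips in alphabetical order.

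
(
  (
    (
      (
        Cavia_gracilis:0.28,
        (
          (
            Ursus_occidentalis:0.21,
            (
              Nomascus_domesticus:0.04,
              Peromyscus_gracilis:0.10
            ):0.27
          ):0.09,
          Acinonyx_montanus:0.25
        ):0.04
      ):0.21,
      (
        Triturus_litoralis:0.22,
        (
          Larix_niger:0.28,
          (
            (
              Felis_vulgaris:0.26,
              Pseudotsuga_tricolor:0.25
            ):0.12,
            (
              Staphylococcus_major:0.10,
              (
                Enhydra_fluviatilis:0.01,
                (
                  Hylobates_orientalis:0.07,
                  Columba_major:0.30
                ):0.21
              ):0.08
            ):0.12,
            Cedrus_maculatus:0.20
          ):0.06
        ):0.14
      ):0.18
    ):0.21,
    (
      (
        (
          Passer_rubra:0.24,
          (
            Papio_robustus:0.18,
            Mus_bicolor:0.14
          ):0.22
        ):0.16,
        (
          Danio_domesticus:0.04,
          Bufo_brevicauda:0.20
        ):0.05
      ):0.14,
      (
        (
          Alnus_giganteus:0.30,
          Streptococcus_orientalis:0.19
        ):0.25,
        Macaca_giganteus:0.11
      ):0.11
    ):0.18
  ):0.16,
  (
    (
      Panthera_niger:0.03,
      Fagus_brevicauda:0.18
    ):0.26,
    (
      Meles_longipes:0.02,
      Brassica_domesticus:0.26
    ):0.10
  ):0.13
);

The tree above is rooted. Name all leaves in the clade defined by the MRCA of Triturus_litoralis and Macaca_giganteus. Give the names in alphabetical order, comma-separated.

Acinonyx_montanus, Alnus_giganteus, Bufo_brevicauda, Cavia_gracilis, Cedrus_maculatus, Columba_major, Danio_domesticus, Enhydra_fluviatilis, Felis_vulgaris, Hylobates_orientalis, Larix_niger, Macaca_giganteus, Mus_bicolor, Nomascus_domesticus, Papio_robustus, Passer_rubra, Peromyscus_gracilis, Pseudotsuga_tricolor, Staphylococcus_major, Streptococcus_orientalis, Triturus_litoralis, Ursus_occidentalis

Tracing Triturus_litoralis: it sits inside (Triturus_litoralis,(Larix_niger,((Felis_vulgaris,Pseudotsuga_tricolor),(Staphylococcus_major,(Enhydra_fluviatilis,(Hylobates_orientalis,Columba_major))),Cedrus_maculatus))).
Tracing Macaca_giganteus: it sits inside ((Alnus_giganteus,Streptococcus_orientalis),Macaca_giganteus).
The smallest clade enclosing both is (((Cavia_gracilis,((Ursus_occidentalis,(Nomascus_domesticus,Peromyscus_gracilis)),Acinonyx_montanus)),(Triturus_litoralis,(Larix_niger,((Felis_vulgaris,Pseudotsuga_tricolor),(Staphylococcus_major,(Enhydra_fluviatilis,(Hylobates_orientalis,Columba_major))),Cedrus_maculatus)))),(((Passer_rubra,(Papio_robustus,Mus_bicolor)),(Danio_domesticus,Bufo_brevicauda)),((Alnus_giganteus,Streptococcus_orientalis),Macaca_giganteus))); the answer is its 22 terminal taxa in alphabetical order.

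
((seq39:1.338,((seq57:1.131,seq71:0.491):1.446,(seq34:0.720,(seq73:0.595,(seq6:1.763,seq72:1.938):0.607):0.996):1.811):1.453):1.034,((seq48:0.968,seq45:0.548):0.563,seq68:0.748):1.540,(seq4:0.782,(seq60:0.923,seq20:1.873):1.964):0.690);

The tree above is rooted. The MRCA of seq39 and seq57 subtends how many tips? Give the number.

The MRCA of seq39 and seq57 is the node subtending (seq39,((seq57,seq71),(seq34,(seq73,(seq6,seq72))))).
That clade contains 7 terminal taxa: seq34, seq39, seq57, seq6, seq71, seq72, seq73.

7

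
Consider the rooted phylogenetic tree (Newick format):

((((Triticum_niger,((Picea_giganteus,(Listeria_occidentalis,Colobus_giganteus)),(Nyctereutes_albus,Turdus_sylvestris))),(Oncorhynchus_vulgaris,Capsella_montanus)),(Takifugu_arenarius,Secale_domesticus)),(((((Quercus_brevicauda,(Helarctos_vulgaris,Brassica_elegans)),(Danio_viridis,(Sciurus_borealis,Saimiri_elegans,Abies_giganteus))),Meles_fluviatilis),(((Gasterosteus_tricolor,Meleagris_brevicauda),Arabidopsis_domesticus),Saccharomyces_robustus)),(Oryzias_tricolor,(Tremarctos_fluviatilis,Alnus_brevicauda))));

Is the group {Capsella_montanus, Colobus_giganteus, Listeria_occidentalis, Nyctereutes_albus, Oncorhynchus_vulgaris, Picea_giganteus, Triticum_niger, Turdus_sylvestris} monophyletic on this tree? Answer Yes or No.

Yes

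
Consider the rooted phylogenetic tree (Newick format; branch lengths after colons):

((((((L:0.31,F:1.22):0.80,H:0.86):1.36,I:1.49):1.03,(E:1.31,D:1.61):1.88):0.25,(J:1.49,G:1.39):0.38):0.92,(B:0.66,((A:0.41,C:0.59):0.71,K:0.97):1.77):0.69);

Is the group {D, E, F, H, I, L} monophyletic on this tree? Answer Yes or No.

Yes

The most recent common ancestor of these taxa subtends ((((L,F),H),I),(E,D)).
That clade has exactly 6 tips — every listed taxon and nothing else — so the group is monophyletic.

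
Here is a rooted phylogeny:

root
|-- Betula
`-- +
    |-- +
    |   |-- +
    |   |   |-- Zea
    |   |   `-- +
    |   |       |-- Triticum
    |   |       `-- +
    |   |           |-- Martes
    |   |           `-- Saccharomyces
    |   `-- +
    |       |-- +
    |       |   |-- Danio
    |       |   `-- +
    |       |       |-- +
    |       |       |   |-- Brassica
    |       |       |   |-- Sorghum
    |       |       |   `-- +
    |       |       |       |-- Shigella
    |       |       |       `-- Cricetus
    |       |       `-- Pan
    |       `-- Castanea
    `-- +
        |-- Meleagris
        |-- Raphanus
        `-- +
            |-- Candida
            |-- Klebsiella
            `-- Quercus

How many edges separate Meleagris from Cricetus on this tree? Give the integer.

The MRCA of Meleagris and Cricetus is the node subtending (((Zea,(Triticum,(Martes,Saccharomyces))),((Danio,((Brassica,Sorghum,(Shigella,Cricetus)),Pan)),Castanea)),(Meleagris,Raphanus,(Candida,Klebsiella,Quercus))).
From Meleagris up to that node: 2 branches. From Cricetus up to the same node: 7 branches. Total: 2 + 7 = 9.

9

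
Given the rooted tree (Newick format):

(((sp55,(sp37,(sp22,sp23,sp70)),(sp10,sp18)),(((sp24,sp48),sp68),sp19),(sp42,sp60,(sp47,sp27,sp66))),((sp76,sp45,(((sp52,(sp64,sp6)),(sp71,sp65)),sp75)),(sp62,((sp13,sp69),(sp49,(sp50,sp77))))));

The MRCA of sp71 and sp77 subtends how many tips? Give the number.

The MRCA of sp71 and sp77 is the node subtending ((sp76,sp45,(((sp52,(sp64,sp6)),(sp71,sp65)),sp75)),(sp62,((sp13,sp69),(sp49,(sp50,sp77))))).
That clade contains 14 terminal taxa: sp13, sp45, sp49, sp50, sp52, sp6, sp62, sp64, sp65, sp69, sp71, sp75, sp76, sp77.

14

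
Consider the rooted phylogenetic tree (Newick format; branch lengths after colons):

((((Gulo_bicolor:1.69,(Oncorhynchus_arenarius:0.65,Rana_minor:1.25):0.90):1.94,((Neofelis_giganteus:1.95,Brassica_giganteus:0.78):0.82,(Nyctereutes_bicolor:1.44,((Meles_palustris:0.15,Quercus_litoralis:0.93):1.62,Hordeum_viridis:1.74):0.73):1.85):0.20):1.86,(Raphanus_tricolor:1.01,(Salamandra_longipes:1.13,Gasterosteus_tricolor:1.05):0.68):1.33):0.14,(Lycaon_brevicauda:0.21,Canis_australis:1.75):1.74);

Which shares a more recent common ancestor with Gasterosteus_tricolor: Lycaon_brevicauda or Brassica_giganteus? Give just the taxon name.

The MRCA of Gasterosteus_tricolor and Brassica_giganteus subtends (((Gulo_bicolor,(Oncorhynchus_arenarius,Rana_minor)),((Neofelis_giganteus,Brassica_giganteus),(Nyctereutes_bicolor,((Meles_palustris,Quercus_litoralis),Hordeum_viridis)))),(Raphanus_tricolor,(Salamandra_longipes,Gasterosteus_tricolor))) (12 taxa).
The MRCA of Gasterosteus_tricolor and Lycaon_brevicauda is the root, subtending the entire tree (14 taxa).
The first is nested inside the second, so Gasterosteus_tricolor shares a more recent common ancestor with Brassica_giganteus.

Brassica_giganteus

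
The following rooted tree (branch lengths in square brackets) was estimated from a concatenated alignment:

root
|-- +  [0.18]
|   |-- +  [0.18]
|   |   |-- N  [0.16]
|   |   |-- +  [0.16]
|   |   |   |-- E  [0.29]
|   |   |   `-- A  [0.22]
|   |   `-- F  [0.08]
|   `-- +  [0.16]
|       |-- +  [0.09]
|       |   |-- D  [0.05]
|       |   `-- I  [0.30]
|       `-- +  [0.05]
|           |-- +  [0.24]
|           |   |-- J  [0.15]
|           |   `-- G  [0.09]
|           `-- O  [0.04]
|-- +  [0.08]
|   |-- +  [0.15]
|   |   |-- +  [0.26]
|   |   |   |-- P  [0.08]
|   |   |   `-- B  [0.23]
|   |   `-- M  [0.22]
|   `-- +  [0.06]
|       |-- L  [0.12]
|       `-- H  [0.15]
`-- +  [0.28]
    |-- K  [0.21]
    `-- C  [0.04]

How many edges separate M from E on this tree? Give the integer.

7

The MRCA of M and E is the root of the tree.
From M up to that node: 3 branches. From E up to the same node: 4 branches. Total: 3 + 4 = 7.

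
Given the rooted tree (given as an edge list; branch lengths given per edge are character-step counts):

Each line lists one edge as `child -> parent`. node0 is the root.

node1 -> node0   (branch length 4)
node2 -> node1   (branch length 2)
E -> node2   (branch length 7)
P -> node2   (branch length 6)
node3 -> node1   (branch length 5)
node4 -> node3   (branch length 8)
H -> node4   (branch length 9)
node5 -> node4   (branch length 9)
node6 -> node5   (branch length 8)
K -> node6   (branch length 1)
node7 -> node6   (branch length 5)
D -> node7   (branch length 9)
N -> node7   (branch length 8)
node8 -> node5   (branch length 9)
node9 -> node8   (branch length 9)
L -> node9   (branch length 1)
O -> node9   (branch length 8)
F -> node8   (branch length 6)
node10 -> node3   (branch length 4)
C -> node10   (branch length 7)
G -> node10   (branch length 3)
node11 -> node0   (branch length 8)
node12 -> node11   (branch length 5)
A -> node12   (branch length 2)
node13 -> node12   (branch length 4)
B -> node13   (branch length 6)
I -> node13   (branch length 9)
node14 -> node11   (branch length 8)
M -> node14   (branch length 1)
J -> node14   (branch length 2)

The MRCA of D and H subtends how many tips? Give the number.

The MRCA of D and H is the node subtending (H,((K,(D,N)),((L,O),F))).
That clade contains 7 terminal taxa: D, F, H, K, L, N, O.

7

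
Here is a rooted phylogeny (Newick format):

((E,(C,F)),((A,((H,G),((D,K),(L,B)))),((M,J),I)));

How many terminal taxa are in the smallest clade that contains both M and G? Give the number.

10

The MRCA of M and G is the node subtending ((A,((H,G),((D,K),(L,B)))),((M,J),I)).
That clade contains 10 terminal taxa: A, B, D, G, H, I, J, K, L, M.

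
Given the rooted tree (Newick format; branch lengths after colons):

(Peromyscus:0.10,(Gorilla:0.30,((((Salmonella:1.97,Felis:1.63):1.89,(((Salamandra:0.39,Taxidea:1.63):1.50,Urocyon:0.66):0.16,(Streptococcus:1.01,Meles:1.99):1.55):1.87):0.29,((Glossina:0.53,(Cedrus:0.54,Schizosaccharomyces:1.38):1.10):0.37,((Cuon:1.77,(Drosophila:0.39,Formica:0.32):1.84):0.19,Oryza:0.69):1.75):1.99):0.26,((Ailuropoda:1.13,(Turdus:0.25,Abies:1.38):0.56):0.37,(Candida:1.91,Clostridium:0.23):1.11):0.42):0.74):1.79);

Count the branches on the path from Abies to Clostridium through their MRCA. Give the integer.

The MRCA of Abies and Clostridium is the node subtending ((Ailuropoda,(Turdus,Abies)),(Candida,Clostridium)).
From Abies up to that node: 3 branches. From Clostridium up to the same node: 2 branches. Total: 3 + 2 = 5.

5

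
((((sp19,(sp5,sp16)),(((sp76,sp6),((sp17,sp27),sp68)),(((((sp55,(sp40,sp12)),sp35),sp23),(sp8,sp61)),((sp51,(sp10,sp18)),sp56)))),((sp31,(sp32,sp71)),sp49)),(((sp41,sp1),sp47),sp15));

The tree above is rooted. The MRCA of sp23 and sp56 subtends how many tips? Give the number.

The MRCA of sp23 and sp56 is the node subtending (((((sp55,(sp40,sp12)),sp35),sp23),(sp8,sp61)),((sp51,(sp10,sp18)),sp56)).
That clade contains 11 terminal taxa: sp10, sp12, sp18, sp23, sp35, sp40, sp51, sp55, sp56, sp61, sp8.

11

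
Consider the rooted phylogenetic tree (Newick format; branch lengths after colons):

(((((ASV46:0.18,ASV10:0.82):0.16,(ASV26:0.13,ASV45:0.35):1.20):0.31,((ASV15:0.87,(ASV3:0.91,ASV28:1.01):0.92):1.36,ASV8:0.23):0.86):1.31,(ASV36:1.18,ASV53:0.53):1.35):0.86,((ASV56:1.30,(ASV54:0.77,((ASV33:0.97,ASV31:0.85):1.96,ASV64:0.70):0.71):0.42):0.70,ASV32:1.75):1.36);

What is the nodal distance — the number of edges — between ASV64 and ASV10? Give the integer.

10

The MRCA of ASV64 and ASV10 is the root of the tree.
From ASV64 up to that node: 5 branches. From ASV10 up to the same node: 5 branches. Total: 5 + 5 = 10.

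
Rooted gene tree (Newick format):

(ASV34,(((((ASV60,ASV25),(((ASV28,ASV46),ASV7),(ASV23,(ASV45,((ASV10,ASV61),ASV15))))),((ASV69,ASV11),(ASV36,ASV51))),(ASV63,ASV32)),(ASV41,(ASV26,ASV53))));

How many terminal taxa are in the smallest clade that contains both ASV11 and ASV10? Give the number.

14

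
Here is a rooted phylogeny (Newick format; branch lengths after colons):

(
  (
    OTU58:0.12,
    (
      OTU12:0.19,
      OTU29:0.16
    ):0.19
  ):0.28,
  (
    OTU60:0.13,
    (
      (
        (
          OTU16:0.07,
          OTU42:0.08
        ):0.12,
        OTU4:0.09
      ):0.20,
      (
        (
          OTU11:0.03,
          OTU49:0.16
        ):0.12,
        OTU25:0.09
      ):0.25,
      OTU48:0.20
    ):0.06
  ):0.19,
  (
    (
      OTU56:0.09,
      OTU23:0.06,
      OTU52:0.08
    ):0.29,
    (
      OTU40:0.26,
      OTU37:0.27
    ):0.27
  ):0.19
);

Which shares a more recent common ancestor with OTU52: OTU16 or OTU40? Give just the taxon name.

OTU40

The MRCA of OTU52 and OTU40 subtends ((OTU56,OTU23,OTU52),(OTU40,OTU37)) (5 taxa).
The MRCA of OTU52 and OTU16 is the root, subtending the entire tree (16 taxa).
The first is nested inside the second, so OTU52 shares a more recent common ancestor with OTU40.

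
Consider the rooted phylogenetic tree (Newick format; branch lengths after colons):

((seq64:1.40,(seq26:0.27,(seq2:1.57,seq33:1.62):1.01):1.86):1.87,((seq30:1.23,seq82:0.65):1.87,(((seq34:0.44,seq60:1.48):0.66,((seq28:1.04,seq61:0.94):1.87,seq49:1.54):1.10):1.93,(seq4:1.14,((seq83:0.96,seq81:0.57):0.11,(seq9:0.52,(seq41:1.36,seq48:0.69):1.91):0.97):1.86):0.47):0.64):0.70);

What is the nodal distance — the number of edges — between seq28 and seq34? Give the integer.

The MRCA of seq28 and seq34 is the node subtending ((seq34,seq60),((seq28,seq61),seq49)).
From seq28 up to that node: 3 branches. From seq34 up to the same node: 2 branches. Total: 3 + 2 = 5.

5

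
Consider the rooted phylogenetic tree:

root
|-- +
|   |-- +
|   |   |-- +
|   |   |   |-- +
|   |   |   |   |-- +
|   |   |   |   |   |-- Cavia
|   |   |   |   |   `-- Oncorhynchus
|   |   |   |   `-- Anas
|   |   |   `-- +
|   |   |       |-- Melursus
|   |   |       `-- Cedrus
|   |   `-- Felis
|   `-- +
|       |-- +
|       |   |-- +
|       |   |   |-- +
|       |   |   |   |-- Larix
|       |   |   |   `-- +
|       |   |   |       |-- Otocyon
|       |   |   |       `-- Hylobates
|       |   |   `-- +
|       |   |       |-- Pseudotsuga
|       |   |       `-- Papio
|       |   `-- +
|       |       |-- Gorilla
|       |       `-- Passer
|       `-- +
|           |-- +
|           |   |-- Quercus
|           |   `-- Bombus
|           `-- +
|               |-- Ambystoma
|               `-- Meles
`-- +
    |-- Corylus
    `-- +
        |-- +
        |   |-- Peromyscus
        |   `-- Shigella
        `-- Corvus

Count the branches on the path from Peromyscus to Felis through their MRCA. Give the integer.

7

The MRCA of Peromyscus and Felis is the root of the tree.
From Peromyscus up to that node: 4 branches. From Felis up to the same node: 3 branches. Total: 4 + 3 = 7.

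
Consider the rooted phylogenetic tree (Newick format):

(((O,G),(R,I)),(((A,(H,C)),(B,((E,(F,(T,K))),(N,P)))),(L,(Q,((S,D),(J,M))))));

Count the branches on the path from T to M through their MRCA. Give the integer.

12

The MRCA of T and M is the node subtending (((A,(H,C)),(B,((E,(F,(T,K))),(N,P)))),(L,(Q,((S,D),(J,M))))).
From T up to that node: 7 branches. From M up to the same node: 5 branches. Total: 7 + 5 = 12.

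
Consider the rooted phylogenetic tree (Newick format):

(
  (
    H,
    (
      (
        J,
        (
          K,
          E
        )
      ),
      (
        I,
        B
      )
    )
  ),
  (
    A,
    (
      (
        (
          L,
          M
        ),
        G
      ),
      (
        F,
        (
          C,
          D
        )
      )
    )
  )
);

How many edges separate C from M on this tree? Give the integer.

The MRCA of C and M is the node subtending (((L,M),G),(F,(C,D))).
From C up to that node: 3 branches. From M up to the same node: 3 branches. Total: 3 + 3 = 6.

6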